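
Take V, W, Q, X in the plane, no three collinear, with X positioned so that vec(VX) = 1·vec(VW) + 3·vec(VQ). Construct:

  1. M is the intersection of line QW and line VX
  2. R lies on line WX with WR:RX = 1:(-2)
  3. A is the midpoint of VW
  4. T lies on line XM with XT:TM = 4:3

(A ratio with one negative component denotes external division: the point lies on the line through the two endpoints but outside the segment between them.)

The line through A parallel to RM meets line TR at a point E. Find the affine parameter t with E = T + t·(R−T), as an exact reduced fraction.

Set V = (0, 0), W = (1, 0), Q = (0, 1), X = (1, 3); any affine frame gives the same invariant.
1. M is the intersection of line QW and line VX ⇒ M = (1/4, 3/4)
2. R lies on line WX with WR:RX = 1:(-2) ⇒ R = (1, -3)
3. A is the midpoint of VW ⇒ A = (1/2, 0)
4. T lies on line XM with XT:TM = 4:3 ⇒ T = (4/7, 12/7)
through A parallel to RM: direction (-3/4, 15/4); meets TR at E = (11/12, -25/12)
E = T + t·(R−T) with t = 29/36

t = 29/36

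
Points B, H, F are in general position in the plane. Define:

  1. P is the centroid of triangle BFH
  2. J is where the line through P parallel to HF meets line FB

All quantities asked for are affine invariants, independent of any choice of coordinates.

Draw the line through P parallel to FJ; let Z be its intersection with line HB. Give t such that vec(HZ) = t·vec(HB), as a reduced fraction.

t = 2/3

Set B = (0, 0), H = (1, 0), F = (0, 1); any affine frame gives the same invariant.
1. P is the centroid of triangle BFH ⇒ P = (1/3, 1/3)
2. J is where the line through P parallel to HF meets line FB ⇒ J = (0, 2/3)
through P parallel to FJ: direction (0, -1/3); meets HB at Z = (1/3, 0)
Z = H + t·(B−H) with t = 2/3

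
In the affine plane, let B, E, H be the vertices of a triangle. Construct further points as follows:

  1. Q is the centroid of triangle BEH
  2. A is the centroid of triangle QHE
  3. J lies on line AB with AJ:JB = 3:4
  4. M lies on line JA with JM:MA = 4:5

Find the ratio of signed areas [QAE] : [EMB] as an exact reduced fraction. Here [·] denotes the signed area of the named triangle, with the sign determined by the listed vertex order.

[QAE]:[EMB] = -21/64

Choose coordinates B = (0, 0), E = (1, 0), H = (0, 1).
1. Q is the centroid of triangle BEH ⇒ Q = (1/3, 1/3)
2. A is the centroid of triangle QHE ⇒ A = (4/9, 4/9)
3. J lies on line AB with AJ:JB = 3:4 ⇒ J = (16/63, 16/63)
4. M lies on line JA with JM:MA = 4:5 ⇒ M = (64/189, 64/189)
2·[QAE] = -1/9, 2·[EMB] = 64/189
[QAE]:[EMB] = -1/9:64/189 = -21/64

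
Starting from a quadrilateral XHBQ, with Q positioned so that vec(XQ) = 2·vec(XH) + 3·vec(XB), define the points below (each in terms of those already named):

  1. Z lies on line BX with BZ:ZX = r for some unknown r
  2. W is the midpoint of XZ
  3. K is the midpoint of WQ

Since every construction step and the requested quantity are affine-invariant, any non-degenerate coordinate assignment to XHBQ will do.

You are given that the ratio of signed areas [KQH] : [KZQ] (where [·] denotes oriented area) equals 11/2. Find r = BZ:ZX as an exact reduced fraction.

Work in coordinates with X = (0, 0), H = (1, 0), B = (0, 1), Q = (2, 3).
1. With BZ:ZX = r, write λ = r/(r+1) so Z = B + λ·(X−B); Z is affine-linear in λ
2. W is the midpoint of XZ ⇒ W is an affine combination of earlier points and hence also affine-linear in λ
3. K is the midpoint of WQ ⇒ K is an affine combination of earlier points and hence also affine-linear in λ
Every point depending on Z is an affine combination of Z and λ-independent points, so each such coordinate is linear in λ; the λ² term in each signed area is a multiple of (X−B)×(X−B) = 0, so 2·[KQH] and 2·[KZQ] are each linear in λ. Evaluating at λ=0 and λ=1:
  2·[KQH] = 1/4·λ − 7/4,   2·[KZQ] = 1/2·λ − 1/2
So [KQH]:[KZQ] = (1/4·λ − 7/4) / (1/2·λ − 1/2). Setting this equal to 11/2:
  1/4·λ − 7/4 = 11/2·(1/2·λ − 1/2)  ⇒  λ = 2/5
Then r = λ/(1−λ) = (2/5)/(3/5) = 2/3. Check: with r = 2/3, Z = (0, 3/5) and [KQH]:[KZQ] = 11/2 as required.

r = 2/3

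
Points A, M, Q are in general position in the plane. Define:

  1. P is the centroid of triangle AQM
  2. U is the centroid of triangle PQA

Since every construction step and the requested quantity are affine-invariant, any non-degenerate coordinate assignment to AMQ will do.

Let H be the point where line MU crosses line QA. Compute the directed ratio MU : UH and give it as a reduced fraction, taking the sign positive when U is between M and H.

Set A = (0, 0), M = (1, 0), Q = (0, 1); any affine frame gives the same invariant.
1. P is the centroid of triangle AQM ⇒ P = (1/3, 1/3)
2. U is the centroid of triangle PQA ⇒ U = (1/9, 4/9)
line MU meets QA at H = (0, 1/2)
U = M + t·(H−M) with t = 8/9, so MU:UH = 8/9:1/9

MU:UH = 8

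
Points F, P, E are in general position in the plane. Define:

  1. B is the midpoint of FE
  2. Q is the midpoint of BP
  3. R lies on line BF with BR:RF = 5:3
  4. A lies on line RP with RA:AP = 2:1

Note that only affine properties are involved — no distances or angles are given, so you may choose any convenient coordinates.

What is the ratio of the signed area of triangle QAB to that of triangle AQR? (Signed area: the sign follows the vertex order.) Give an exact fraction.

[QAB]:[AQR] = -1/2

Choose coordinates F = (0, 0), P = (1, 0), E = (0, 1).
1. B is the midpoint of FE ⇒ B = (0, 1/2)
2. Q is the midpoint of BP ⇒ Q = (1/2, 1/4)
3. R lies on line BF with BR:RF = 5:3 ⇒ R = (0, 3/16)
4. A lies on line RP with RA:AP = 2:1 ⇒ A = (2/3, 1/16)
2·[QAB] = -5/96, 2·[AQR] = 5/48
[QAB]:[AQR] = -5/96:5/48 = -1/2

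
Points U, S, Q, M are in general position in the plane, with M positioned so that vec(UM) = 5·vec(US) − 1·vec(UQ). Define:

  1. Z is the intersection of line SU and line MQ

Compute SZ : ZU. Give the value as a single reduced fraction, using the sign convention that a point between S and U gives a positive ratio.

Assign U = (0, 0), S = (1, 0), Q = (0, 1), M = (5, -1) — the answer is frame-independent, so this choice is without loss of generality.
1. Z is the intersection of line SU and line MQ ⇒ Z = (5/2, 0)
Z = S + t·(U−S) with t = -3/2, so SZ:ZU = t:(1−t) = -3/2:5/2

SZ:ZU = -3/5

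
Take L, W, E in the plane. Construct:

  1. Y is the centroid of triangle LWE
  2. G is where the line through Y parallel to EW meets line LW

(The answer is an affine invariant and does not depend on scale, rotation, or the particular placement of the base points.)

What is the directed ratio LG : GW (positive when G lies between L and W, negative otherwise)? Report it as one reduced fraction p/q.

Assign L = (0, 0), W = (1, 0), E = (0, 1) — the answer is frame-independent, so this choice is without loss of generality.
1. Y is the centroid of triangle LWE ⇒ Y = (1/3, 1/3)
2. G is where the line through Y parallel to EW meets line LW ⇒ G = (2/3, 0)
G = L + t·(W−L) with t = 2/3, so LG:GW = t:(1−t) = 2/3:1/3

LG:GW = 2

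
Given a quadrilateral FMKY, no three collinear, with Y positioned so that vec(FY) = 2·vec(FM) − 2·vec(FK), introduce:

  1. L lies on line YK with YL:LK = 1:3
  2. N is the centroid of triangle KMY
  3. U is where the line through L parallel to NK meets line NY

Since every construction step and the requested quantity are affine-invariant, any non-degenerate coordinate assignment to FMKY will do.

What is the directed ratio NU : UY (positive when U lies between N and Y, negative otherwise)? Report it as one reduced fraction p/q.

NU:UY = 3

Assign F = (0, 0), M = (1, 0), K = (0, 1), Y = (2, -2) — the answer is frame-independent, so this choice is without loss of generality.
1. L lies on line YK with YL:LK = 1:3 ⇒ L = (3/2, -5/4)
2. N is the centroid of triangle KMY ⇒ N = (1, -1/3)
3. U is where the line through L parallel to NK meets line NY ⇒ U = (7/4, -19/12)
U = N + t·(Y−N) with t = 3/4, so NU:UY = t:(1−t) = 3/4:1/4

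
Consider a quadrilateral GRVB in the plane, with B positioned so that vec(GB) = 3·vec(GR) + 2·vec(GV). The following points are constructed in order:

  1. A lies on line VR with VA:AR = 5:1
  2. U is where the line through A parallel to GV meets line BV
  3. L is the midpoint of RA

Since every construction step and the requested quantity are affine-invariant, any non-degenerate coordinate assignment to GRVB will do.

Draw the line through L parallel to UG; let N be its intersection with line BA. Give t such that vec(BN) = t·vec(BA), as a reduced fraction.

t = 115/134

Assign G = (0, 0), R = (1, 0), V = (0, 1), B = (3, 2) — the answer is frame-independent, so this choice is without loss of generality.
1. A lies on line VR with VA:AR = 5:1 ⇒ A = (5/6, 1/6)
2. U is where the line through A parallel to GV meets line BV ⇒ U = (5/6, 23/18)
3. L is the midpoint of RA ⇒ L = (11/12, 1/12)
through L parallel to UG: direction (-5/6, -23/18); meets BA at N = (917/804, 343/804)
N = B + t·(A−B) with t = 115/134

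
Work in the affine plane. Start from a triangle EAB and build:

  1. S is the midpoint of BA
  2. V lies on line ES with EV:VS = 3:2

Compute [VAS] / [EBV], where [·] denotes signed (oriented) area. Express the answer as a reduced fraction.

[VAS]:[EBV] = -2/3

Set E = (0, 0), A = (1, 0), B = (0, 1); any affine frame gives the same invariant.
1. S is the midpoint of BA ⇒ S = (1/2, 1/2)
2. V lies on line ES with EV:VS = 3:2 ⇒ V = (3/10, 3/10)
2·[VAS] = 1/5, 2·[EBV] = -3/10
[VAS]:[EBV] = 1/5:-3/10 = -2/3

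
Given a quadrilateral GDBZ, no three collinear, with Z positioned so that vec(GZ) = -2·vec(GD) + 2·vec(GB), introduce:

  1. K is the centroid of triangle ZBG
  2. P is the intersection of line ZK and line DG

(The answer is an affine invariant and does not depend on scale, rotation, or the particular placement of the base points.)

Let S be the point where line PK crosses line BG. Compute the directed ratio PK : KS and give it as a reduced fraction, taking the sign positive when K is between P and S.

Set G = (0, 0), D = (1, 0), B = (0, 1), Z = (-2, 2); any affine frame gives the same invariant.
1. K is the centroid of triangle ZBG ⇒ K = (-2/3, 1)
2. P is the intersection of line ZK and line DG ⇒ P = (2/3, 0)
line PK meets BG at S = (0, 1/2)
K = P + t·(S−P) with t = 2, so PK:KS = 2:-1

PK:KS = -2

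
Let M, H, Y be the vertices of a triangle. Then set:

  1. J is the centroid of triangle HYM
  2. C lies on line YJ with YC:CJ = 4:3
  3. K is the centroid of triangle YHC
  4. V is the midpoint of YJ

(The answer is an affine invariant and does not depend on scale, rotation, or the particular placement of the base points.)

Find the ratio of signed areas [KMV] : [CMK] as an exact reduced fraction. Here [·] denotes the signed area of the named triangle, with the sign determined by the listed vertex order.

Set M = (0, 0), H = (1, 0), Y = (0, 1); any affine frame gives the same invariant.
1. J is the centroid of triangle HYM ⇒ J = (1/3, 1/3)
2. C lies on line YJ with YC:CJ = 4:3 ⇒ C = (4/21, 13/21)
3. K is the centroid of triangle YHC ⇒ K = (25/63, 34/63)
4. V is the midpoint of YJ ⇒ V = (1/6, 2/3)
2·[KMV] = -11/63, 2·[CMK] = 1/7
[KMV]:[CMK] = -11/63:1/7 = -11/9

[KMV]:[CMK] = -11/9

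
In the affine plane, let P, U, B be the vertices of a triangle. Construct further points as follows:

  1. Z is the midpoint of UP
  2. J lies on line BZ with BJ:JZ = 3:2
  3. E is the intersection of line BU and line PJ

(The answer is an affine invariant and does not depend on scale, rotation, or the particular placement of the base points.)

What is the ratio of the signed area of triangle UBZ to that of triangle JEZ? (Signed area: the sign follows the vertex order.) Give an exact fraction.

Work in coordinates with P = (0, 0), U = (1, 0), B = (0, 1).
1. Z is the midpoint of UP ⇒ Z = (1/2, 0)
2. J lies on line BZ with BJ:JZ = 3:2 ⇒ J = (3/10, 2/5)
3. E is the intersection of line BU and line PJ ⇒ E = (3/7, 4/7)
2·[UBZ] = 1/2, 2·[JEZ] = -3/35
[UBZ]:[JEZ] = 1/2:-3/35 = -35/6

[UBZ]:[JEZ] = -35/6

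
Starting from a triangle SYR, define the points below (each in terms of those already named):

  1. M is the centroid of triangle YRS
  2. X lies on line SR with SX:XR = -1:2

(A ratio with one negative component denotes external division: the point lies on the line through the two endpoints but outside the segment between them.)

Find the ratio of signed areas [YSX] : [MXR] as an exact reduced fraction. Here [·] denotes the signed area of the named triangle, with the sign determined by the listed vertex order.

[YSX]:[MXR] = -3/2

Assign S = (0, 0), Y = (1, 0), R = (0, 1) — the answer is frame-independent, so this choice is without loss of generality.
1. M is the centroid of triangle YRS ⇒ M = (1/3, 1/3)
2. X lies on line SR with SX:XR = -1:2 ⇒ X = (0, -1)
2·[YSX] = 1, 2·[MXR] = -2/3
[YSX]:[MXR] = 1:-2/3 = -3/2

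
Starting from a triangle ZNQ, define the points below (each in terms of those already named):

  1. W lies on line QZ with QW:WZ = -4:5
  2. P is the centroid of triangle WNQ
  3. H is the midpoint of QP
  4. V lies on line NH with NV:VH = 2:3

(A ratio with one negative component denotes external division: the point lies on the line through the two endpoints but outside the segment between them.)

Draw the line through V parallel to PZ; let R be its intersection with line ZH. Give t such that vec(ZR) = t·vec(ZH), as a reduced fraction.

t = -34/5

Choose coordinates Z = (0, 0), N = (1, 0), Q = (0, 1).
1. W lies on line QZ with QW:WZ = -4:5 ⇒ W = (0, 5)
2. P is the centroid of triangle WNQ ⇒ P = (1/3, 2)
3. H is the midpoint of QP ⇒ H = (1/6, 3/2)
4. V lies on line NH with NV:VH = 2:3 ⇒ V = (2/3, 3/5)
through V parallel to PZ: direction (-1/3, -2); meets ZH at R = (-17/15, -51/5)
R = Z + t·(H−Z) with t = -34/5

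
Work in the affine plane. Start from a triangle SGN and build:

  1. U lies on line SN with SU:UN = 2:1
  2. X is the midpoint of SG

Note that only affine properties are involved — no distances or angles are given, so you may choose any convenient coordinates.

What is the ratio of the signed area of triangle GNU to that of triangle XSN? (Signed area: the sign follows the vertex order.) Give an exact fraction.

Work in coordinates with S = (0, 0), G = (1, 0), N = (0, 1).
1. U lies on line SN with SU:UN = 2:1 ⇒ U = (0, 2/3)
2. X is the midpoint of SG ⇒ X = (1/2, 0)
2·[GNU] = 1/3, 2·[XSN] = -1/2
[GNU]:[XSN] = 1/3:-1/2 = -2/3

[GNU]:[XSN] = -2/3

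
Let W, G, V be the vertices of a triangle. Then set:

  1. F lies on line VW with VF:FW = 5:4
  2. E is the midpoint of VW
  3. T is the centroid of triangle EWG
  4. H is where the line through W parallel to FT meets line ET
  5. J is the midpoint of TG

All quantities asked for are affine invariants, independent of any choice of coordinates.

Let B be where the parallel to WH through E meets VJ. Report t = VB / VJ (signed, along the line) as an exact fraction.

Assign W = (0, 0), G = (1, 0), V = (0, 1) — the answer is frame-independent, so this choice is without loss of generality.
1. F lies on line VW with VF:FW = 5:4 ⇒ F = (0, 4/9)
2. E is the midpoint of VW ⇒ E = (0, 1/2)
3. T is the centroid of triangle EWG ⇒ T = (1/3, 1/6)
4. H is where the line through W parallel to FT meets line ET ⇒ H = (3, -5/2)
5. J is the midpoint of TG ⇒ J = (2/3, 1/12)
through E parallel to WH: direction (3, -5/2); meets VJ at B = (12/13, -7/26)
B = V + t·(J−V) with t = 18/13

t = 18/13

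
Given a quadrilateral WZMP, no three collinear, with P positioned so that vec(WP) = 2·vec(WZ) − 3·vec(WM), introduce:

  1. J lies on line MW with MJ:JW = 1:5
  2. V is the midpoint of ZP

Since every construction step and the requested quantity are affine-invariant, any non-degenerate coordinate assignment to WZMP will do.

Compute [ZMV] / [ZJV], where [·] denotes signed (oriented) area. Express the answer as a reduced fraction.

Assign W = (0, 0), Z = (1, 0), M = (0, 1), P = (2, -3) — the answer is frame-independent, so this choice is without loss of generality.
1. J lies on line MW with MJ:JW = 1:5 ⇒ J = (0, 5/6)
2. V is the midpoint of ZP ⇒ V = (3/2, -3/2)
2·[ZMV] = 1, 2·[ZJV] = 13/12
[ZMV]:[ZJV] = 1:13/12 = 12/13

[ZMV]:[ZJV] = 12/13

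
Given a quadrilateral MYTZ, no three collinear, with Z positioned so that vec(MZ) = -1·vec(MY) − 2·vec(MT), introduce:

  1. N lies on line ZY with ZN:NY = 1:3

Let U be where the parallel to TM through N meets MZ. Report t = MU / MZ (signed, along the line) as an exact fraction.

t = 1/2

Choose coordinates M = (0, 0), Y = (1, 0), T = (0, 1), Z = (-1, -2).
1. N lies on line ZY with ZN:NY = 1:3 ⇒ N = (-1/2, -3/2)
through N parallel to TM: direction (0, -1); meets MZ at U = (-1/2, -1)
U = M + t·(Z−M) with t = 1/2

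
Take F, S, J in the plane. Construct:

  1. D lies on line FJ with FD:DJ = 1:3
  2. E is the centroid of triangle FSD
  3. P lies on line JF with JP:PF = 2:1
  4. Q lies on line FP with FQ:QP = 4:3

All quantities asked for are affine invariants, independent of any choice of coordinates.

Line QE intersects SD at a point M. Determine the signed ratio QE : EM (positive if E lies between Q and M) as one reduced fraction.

Assign F = (0, 0), S = (1, 0), J = (0, 1) — the answer is frame-independent, so this choice is without loss of generality.
1. D lies on line FJ with FD:DJ = 1:3 ⇒ D = (0, 1/4)
2. E is the centroid of triangle FSD ⇒ E = (1/3, 1/12)
3. P lies on line JF with JP:PF = 2:1 ⇒ P = (0, 1/3)
4. Q lies on line FP with FQ:QP = 4:3 ⇒ Q = (0, 4/21)
line QE meets SD at M = (-5/6, 11/24)
E = Q + t·(M−Q) with t = -2/5, so QE:EM = -2/5:7/5

QE:EM = -2/7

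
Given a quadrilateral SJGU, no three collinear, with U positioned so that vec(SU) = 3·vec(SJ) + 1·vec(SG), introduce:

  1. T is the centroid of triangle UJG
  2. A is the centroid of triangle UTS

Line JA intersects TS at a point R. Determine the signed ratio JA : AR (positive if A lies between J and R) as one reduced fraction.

JA:AR = 2

Work in coordinates with S = (0, 0), J = (1, 0), G = (0, 1), U = (3, 1).
1. T is the centroid of triangle UJG ⇒ T = (4/3, 2/3)
2. A is the centroid of triangle UTS ⇒ A = (13/9, 5/9)
line JA meets TS at R = (5/3, 5/6)
A = J + t·(R−J) with t = 2/3, so JA:AR = 2/3:1/3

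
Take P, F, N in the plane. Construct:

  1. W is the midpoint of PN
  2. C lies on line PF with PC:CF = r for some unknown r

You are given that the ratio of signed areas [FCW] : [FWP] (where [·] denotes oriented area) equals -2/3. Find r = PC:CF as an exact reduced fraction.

Work in coordinates with P = (0, 0), F = (1, 0), N = (0, 1).
1. W is the midpoint of PN ⇒ W = (0, 1/2)
2. With PC:CF = r, write λ = r/(r+1) so C = P + λ·(F−P); C is affine-linear in λ
Every point depending on C is an affine combination of C and λ-independent points, so each such coordinate is linear in λ; the λ² term in each signed area is a multiple of (F−P)×(F−P) = 0, so 2·[FCW] and 2·[FWP] are each linear in λ. Evaluating at λ=0 and λ=1:
  2·[FCW] = 1/2·λ − 1/2,   2·[FWP] = 1/2
So [FCW]:[FWP] = (1/2·λ − 1/2) / (1/2). Setting this equal to -2/3:
  1/2·λ − 1/2 = -2/3·(1/2)  ⇒  λ = 1/3
Then r = λ/(1−λ) = (1/3)/(2/3) = 1/2. Check: with r = 1/2, C = (1/3, 0) and [FCW]:[FWP] = -2/3 as required.

r = 1/2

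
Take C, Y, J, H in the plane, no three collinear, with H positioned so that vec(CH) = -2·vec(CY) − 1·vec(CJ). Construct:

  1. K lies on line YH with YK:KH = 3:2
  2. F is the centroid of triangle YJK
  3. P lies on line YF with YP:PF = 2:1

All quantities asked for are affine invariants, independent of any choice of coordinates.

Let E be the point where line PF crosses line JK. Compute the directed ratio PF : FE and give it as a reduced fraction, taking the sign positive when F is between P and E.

Choose coordinates C = (0, 0), Y = (1, 0), J = (0, 1), H = (-2, -1).
1. K lies on line YH with YK:KH = 3:2 ⇒ K = (-4/5, -3/5)
2. F is the centroid of triangle YJK ⇒ F = (1/15, 2/15)
3. P lies on line YF with YP:PF = 2:1 ⇒ P = (17/45, 4/45)
line PF meets JK at E = (-2/5, 1/5)
F = P + t·(E−P) with t = 2/5, so PF:FE = 2/5:3/5

PF:FE = 2/3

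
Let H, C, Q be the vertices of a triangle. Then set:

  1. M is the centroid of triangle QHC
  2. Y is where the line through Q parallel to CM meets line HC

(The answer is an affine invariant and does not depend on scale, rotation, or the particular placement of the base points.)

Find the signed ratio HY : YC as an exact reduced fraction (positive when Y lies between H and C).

Work in coordinates with H = (0, 0), C = (1, 0), Q = (0, 1).
1. M is the centroid of triangle QHC ⇒ M = (1/3, 1/3)
2. Y is where the line through Q parallel to CM meets line HC ⇒ Y = (2, 0)
Y = H + t·(C−H) with t = 2, so HY:YC = t:(1−t) = 2:-1

HY:YC = -2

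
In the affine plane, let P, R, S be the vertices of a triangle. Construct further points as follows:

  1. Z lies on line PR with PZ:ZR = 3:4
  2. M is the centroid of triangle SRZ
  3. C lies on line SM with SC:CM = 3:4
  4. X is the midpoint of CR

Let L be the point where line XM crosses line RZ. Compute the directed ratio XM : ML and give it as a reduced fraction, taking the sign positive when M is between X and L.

Set P = (0, 0), R = (1, 0), S = (0, 1); any affine frame gives the same invariant.
1. Z lies on line PR with PZ:ZR = 3:4 ⇒ Z = (3/7, 0)
2. M is the centroid of triangle SRZ ⇒ M = (10/21, 1/3)
3. C lies on line SM with SC:CM = 3:4 ⇒ C = (10/49, 5/7)
4. X is the midpoint of CR ⇒ X = (59/98, 5/14)
line XM meets RZ at L = (-9/7, 0)
M = X + t·(L−X) with t = 1/15, so XM:ML = 1/15:14/15

XM:ML = 1/14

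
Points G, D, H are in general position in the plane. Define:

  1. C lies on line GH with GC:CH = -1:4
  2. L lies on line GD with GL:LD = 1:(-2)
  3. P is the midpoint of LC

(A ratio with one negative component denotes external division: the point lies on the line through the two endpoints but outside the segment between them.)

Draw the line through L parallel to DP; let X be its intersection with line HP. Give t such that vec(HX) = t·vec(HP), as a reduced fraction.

t = 4/5

Assign G = (0, 0), D = (1, 0), H = (0, 1) — the answer is frame-independent, so this choice is without loss of generality.
1. C lies on line GH with GC:CH = -1:4 ⇒ C = (0, -1/3)
2. L lies on line GD with GL:LD = 1:(-2) ⇒ L = (-1, 0)
3. P is the midpoint of LC ⇒ P = (-1/2, -1/6)
through L parallel to DP: direction (-3/2, -1/6); meets HP at X = (-2/5, 1/15)
X = H + t·(P−H) with t = 4/5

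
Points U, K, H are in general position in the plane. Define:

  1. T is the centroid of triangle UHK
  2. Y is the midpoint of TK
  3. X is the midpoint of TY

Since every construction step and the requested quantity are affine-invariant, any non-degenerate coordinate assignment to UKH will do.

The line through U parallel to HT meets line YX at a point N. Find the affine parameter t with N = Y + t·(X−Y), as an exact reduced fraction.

Choose coordinates U = (0, 0), K = (1, 0), H = (0, 1).
1. T is the centroid of triangle UHK ⇒ T = (1/3, 1/3)
2. Y is the midpoint of TK ⇒ Y = (2/3, 1/6)
3. X is the midpoint of TY ⇒ X = (1/2, 1/4)
through U parallel to HT: direction (1/3, -2/3); meets YX at N = (-1/3, 2/3)
N = Y + t·(X−Y) with t = 6

t = 6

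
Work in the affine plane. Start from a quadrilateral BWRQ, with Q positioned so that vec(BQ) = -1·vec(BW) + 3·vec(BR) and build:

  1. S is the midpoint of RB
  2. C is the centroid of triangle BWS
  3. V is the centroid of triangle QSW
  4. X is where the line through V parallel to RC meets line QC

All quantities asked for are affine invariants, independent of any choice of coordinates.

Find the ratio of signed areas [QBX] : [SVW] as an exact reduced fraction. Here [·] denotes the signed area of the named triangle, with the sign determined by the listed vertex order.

Work in coordinates with B = (0, 0), W = (1, 0), R = (0, 1), Q = (-1, 3).
1. S is the midpoint of RB ⇒ S = (0, 1/2)
2. C is the centroid of triangle BWS ⇒ C = (1/3, 1/6)
3. V is the centroid of triangle QSW ⇒ V = (0, 7/6)
4. X is where the line through V parallel to RC meets line QC ⇒ X = (7/9, -7/9)
2·[QBX] = 14/9, 2·[SVW] = -2/3
[QBX]:[SVW] = 14/9:-2/3 = -7/3

[QBX]:[SVW] = -7/3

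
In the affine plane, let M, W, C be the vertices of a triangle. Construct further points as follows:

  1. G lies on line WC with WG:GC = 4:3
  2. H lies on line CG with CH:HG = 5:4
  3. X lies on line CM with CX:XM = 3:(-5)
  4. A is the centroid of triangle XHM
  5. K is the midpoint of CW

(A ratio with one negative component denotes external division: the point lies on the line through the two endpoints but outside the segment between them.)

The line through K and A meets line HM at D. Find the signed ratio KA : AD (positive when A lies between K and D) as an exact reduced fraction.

Assign M = (0, 0), W = (1, 0), C = (0, 1) — the answer is frame-independent, so this choice is without loss of generality.
1. G lies on line WC with WG:GC = 4:3 ⇒ G = (3/7, 4/7)
2. H lies on line CG with CH:HG = 5:4 ⇒ H = (5/21, 16/21)
3. X lies on line CM with CX:XM = 3:(-5) ⇒ X = (0, 5/2)
4. A is the centroid of triangle XHM ⇒ A = (5/63, 137/126)
5. K is the midpoint of CW ⇒ K = (1/2, 1/2)
line KA meets HM at D = (635/2436, 508/609)
A = K + t·(D−K) with t = 58/33, so KA:AD = 58/33:-25/33

KA:AD = -58/25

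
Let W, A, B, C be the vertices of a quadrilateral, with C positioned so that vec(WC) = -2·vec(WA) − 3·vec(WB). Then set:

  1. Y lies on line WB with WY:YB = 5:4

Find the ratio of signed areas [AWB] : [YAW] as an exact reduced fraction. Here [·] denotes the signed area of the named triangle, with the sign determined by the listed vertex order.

Work in coordinates with W = (0, 0), A = (1, 0), B = (0, 1), C = (-2, -3).
1. Y lies on line WB with WY:YB = 5:4 ⇒ Y = (0, 5/9)
2·[AWB] = -1, 2·[YAW] = -5/9
[AWB]:[YAW] = -1:-5/9 = 9/5

[AWB]:[YAW] = 9/5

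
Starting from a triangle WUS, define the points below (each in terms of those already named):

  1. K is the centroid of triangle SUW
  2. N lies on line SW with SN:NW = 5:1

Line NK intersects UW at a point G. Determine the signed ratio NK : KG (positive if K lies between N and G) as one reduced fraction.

Assign W = (0, 0), U = (1, 0), S = (0, 1) — the answer is frame-independent, so this choice is without loss of generality.
1. K is the centroid of triangle SUW ⇒ K = (1/3, 1/3)
2. N lies on line SW with SN:NW = 5:1 ⇒ N = (0, 1/6)
line NK meets UW at G = (-1/3, 0)
K = N + t·(G−N) with t = -1, so NK:KG = -1:2

NK:KG = -1/2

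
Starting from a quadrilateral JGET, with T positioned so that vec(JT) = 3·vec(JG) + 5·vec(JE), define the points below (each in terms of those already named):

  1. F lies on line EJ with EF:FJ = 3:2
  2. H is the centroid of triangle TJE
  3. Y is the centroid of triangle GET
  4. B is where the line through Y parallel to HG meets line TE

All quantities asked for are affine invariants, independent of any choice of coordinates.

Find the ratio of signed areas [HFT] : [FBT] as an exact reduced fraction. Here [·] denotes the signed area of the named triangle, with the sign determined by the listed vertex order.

[HFT]:[FBT] = -1/5

Choose coordinates J = (0, 0), G = (1, 0), E = (0, 1), T = (3, 5).
1. F lies on line EJ with EF:FJ = 3:2 ⇒ F = (0, 2/5)
2. H is the centroid of triangle TJE ⇒ H = (1, 2)
3. Y is the centroid of triangle GET ⇒ Y = (4/3, 2)
4. B is where the line through Y parallel to HG meets line TE ⇒ B = (4/3, 25/9)
2·[HFT] = 1/5, 2·[FBT] = -1
[HFT]:[FBT] = 1/5:-1 = -1/5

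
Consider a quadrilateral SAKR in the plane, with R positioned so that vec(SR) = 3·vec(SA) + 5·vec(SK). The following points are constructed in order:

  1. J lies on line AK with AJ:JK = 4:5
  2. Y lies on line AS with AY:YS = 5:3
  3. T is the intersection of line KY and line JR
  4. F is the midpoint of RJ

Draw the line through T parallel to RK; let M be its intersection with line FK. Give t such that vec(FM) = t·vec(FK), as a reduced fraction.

t = -349/299

Assign S = (0, 0), A = (1, 0), K = (0, 1), R = (3, 5) — the answer is frame-independent, so this choice is without loss of generality.
1. J lies on line AK with AJ:JK = 4:5 ⇒ J = (5/9, 4/9)
2. Y lies on line AS with AY:YS = 5:3 ⇒ Y = (3/8, 0)
3. T is the intersection of line KY and line JR ⇒ T = (105/299, 19/299)
4. F is the midpoint of RJ ⇒ F = (16/9, 49/18)
through T parallel to RK: direction (-3, -4); meets FK at M = (1152/299, 1415/299)
M = F + t·(K−F) with t = -349/299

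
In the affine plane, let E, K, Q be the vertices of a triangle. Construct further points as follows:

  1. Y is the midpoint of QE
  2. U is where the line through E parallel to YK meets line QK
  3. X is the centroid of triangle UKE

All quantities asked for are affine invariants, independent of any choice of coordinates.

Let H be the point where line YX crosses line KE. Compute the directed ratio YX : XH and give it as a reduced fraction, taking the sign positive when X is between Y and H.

YX:XH = -5/2

Set E = (0, 0), K = (1, 0), Q = (0, 1); any affine frame gives the same invariant.
1. Y is the midpoint of QE ⇒ Y = (0, 1/2)
2. U is where the line through E parallel to YK meets line QK ⇒ U = (2, -1)
3. X is the centroid of triangle UKE ⇒ X = (1, -1/3)
line YX meets KE at H = (3/5, 0)
X = Y + t·(H−Y) with t = 5/3, so YX:XH = 5/3:-2/3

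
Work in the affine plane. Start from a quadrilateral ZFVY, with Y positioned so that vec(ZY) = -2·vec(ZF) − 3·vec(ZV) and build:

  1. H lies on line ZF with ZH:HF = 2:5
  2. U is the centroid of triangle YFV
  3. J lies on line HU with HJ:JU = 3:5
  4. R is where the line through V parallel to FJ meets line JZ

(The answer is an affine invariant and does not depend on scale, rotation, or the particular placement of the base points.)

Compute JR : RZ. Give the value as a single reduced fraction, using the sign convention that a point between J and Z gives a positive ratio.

Choose coordinates Z = (0, 0), F = (1, 0), V = (0, 1), Y = (-2, -3).
1. H lies on line ZF with ZH:HF = 2:5 ⇒ H = (2/7, 0)
2. U is the centroid of triangle YFV ⇒ U = (-1/3, -2/3)
3. J lies on line HU with HJ:JU = 3:5 ⇒ J = (3/56, -1/4)
4. R is where the line through V parallel to FJ meets line JZ ⇒ R = (-159/784, 53/56)
R = J + t·(Z−J) with t = 67/14, so JR:RZ = t:(1−t) = 67/14:-53/14

JR:RZ = -67/53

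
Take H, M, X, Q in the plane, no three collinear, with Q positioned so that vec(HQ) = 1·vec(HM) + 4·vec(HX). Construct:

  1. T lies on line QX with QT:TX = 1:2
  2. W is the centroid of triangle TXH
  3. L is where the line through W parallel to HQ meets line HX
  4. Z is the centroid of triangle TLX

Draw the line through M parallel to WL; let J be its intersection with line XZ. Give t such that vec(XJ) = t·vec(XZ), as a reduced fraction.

Choose coordinates H = (0, 0), M = (1, 0), X = (0, 1), Q = (1, 4).
1. T lies on line QX with QT:TX = 1:2 ⇒ T = (2/3, 3)
2. W is the centroid of triangle TXH ⇒ W = (2/9, 4/3)
3. L is where the line through W parallel to HQ meets line HX ⇒ L = (0, 4/9)
4. Z is the centroid of triangle TLX ⇒ Z = (2/9, 40/27)
through M parallel to WL: direction (-2/9, -8/9); meets XZ at J = (30/11, 76/11)
J = X + t·(Z−X) with t = 135/11

t = 135/11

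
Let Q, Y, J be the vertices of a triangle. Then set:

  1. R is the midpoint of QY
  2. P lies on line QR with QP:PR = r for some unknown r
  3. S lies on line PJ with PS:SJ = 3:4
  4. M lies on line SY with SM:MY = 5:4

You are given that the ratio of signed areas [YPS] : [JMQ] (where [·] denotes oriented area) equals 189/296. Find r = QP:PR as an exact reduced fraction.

r = 1/3

Work in coordinates with Q = (0, 0), Y = (1, 0), J = (0, 1).
1. R is the midpoint of QY ⇒ R = (1/2, 0)
2. With QP:PR = r, write λ = r/(r+1) so P = Q + λ·(R−Q); P is affine-linear in λ
3. S lies on line PJ with PS:SJ = 3:4 ⇒ S is an affine combination of earlier points and hence also affine-linear in λ
4. M lies on line SY with SM:MY = 5:4 ⇒ M is an affine combination of earlier points and hence also affine-linear in λ
Every point depending on P is an affine combination of P and λ-independent points, so each such coordinate is linear in λ; the λ² term in each signed area is a multiple of (R−Q)×(R−Q) = 0, so 2·[YPS] and 2·[JMQ] are each linear in λ. Evaluating at λ=0 and λ=1:
  2·[YPS] = 3/14·λ − 3/7,   2·[JMQ] = -8/63·λ − 5/9
So [YPS]:[JMQ] = (3/14·λ − 3/7) / (-8/63·λ − 5/9). Setting this equal to 189/296:
  3/14·λ − 3/7 = 189/296·(-8/63·λ − 5/9)  ⇒  λ = 1/4
Then r = λ/(1−λ) = (1/4)/(3/4) = 1/3. Check: with r = 1/3, P = (1/8, 0) and [YPS]:[JMQ] = 189/296 as required.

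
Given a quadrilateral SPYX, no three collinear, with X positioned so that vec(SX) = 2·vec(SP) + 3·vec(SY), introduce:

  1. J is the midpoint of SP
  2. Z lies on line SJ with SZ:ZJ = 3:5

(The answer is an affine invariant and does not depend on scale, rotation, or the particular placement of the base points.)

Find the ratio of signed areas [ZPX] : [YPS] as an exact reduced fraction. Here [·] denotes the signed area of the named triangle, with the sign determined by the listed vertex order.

[ZPX]:[YPS] = -39/16

Choose coordinates S = (0, 0), P = (1, 0), Y = (0, 1), X = (2, 3).
1. J is the midpoint of SP ⇒ J = (1/2, 0)
2. Z lies on line SJ with SZ:ZJ = 3:5 ⇒ Z = (3/16, 0)
2·[ZPX] = 39/16, 2·[YPS] = -1
[ZPX]:[YPS] = 39/16:-1 = -39/16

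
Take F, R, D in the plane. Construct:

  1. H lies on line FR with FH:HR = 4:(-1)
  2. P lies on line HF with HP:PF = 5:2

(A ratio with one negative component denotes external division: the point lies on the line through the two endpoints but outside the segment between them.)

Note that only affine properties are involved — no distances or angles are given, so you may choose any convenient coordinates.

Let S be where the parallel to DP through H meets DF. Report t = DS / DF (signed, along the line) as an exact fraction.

t = -5/2

Work in coordinates with F = (0, 0), R = (1, 0), D = (0, 1).
1. H lies on line FR with FH:HR = 4:(-1) ⇒ H = (4/3, 0)
2. P lies on line HF with HP:PF = 5:2 ⇒ P = (8/21, 0)
through H parallel to DP: direction (8/21, -1); meets DF at S = (0, 7/2)
S = D + t·(F−D) with t = -5/2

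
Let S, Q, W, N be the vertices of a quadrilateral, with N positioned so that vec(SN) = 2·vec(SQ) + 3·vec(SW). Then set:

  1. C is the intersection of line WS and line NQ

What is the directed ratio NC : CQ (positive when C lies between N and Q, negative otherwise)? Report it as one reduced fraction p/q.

NC:CQ = -2

Work in coordinates with S = (0, 0), Q = (1, 0), W = (0, 1), N = (2, 3).
1. C is the intersection of line WS and line NQ ⇒ C = (0, -3)
C = N + t·(Q−N) with t = 2, so NC:CQ = t:(1−t) = 2:-1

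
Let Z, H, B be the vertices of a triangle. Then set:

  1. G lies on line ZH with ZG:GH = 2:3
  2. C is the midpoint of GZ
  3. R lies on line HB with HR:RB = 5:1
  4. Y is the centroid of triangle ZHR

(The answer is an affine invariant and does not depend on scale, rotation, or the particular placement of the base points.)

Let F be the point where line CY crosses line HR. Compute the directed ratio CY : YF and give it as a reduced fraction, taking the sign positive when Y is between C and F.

CY:YF = 7/5

Work in coordinates with Z = (0, 0), H = (1, 0), B = (0, 1).
1. G lies on line ZH with ZG:GH = 2:3 ⇒ G = (2/5, 0)
2. C is the midpoint of GZ ⇒ C = (1/5, 0)
3. R lies on line HB with HR:RB = 5:1 ⇒ R = (1/6, 5/6)
4. Y is the centroid of triangle ZHR ⇒ Y = (7/18, 5/18)
line CY meets HR at F = (11/21, 10/21)
Y = C + t·(F−C) with t = 7/12, so CY:YF = 7/12:5/12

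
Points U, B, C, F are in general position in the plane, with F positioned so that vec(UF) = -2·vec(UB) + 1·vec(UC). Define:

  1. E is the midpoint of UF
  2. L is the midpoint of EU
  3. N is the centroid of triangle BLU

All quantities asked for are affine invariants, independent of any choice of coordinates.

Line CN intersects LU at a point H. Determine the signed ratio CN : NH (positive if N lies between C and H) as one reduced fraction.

Set U = (0, 0), B = (1, 0), C = (0, 1), F = (-2, 1); any affine frame gives the same invariant.
1. E is the midpoint of UF ⇒ E = (-1, 1/2)
2. L is the midpoint of EU ⇒ L = (-1/2, 1/4)
3. N is the centroid of triangle BLU ⇒ N = (1/6, 1/12)
line CN meets LU at H = (1/5, -1/10)
N = C + t·(H−C) with t = 5/6, so CN:NH = 5/6:1/6

CN:NH = 5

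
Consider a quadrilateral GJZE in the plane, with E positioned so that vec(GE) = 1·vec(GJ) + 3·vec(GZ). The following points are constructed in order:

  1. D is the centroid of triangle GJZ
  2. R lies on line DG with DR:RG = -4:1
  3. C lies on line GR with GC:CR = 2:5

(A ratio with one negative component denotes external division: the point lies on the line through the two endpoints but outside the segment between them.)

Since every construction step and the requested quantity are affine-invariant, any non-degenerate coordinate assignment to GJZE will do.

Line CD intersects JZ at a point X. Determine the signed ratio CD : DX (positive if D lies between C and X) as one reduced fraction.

Work in coordinates with G = (0, 0), J = (1, 0), Z = (0, 1), E = (1, 3).
1. D is the centroid of triangle GJZ ⇒ D = (1/3, 1/3)
2. R lies on line DG with DR:RG = -4:1 ⇒ R = (-1/9, -1/9)
3. C lies on line GR with GC:CR = 2:5 ⇒ C = (-2/63, -2/63)
line CD meets JZ at X = (1/2, 1/2)
D = C + t·(X−C) with t = 46/67, so CD:DX = 46/67:21/67

CD:DX = 46/21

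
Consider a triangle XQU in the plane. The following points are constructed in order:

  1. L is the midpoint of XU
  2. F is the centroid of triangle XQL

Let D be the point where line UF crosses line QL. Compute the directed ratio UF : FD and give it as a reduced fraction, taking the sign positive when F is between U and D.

Set X = (0, 0), Q = (1, 0), U = (0, 1); any affine frame gives the same invariant.
1. L is the midpoint of XU ⇒ L = (0, 1/2)
2. F is the centroid of triangle XQL ⇒ F = (1/3, 1/6)
line UF meets QL at D = (1/4, 3/8)
F = U + t·(D−U) with t = 4/3, so UF:FD = 4/3:-1/3

UF:FD = -4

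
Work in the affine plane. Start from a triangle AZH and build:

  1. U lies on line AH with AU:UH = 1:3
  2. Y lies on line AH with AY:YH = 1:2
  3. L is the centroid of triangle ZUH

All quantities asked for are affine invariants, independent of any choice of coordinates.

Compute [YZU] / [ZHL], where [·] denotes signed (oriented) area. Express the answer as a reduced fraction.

Assign A = (0, 0), Z = (1, 0), H = (0, 1) — the answer is frame-independent, so this choice is without loss of generality.
1. U lies on line AH with AU:UH = 1:3 ⇒ U = (0, 1/4)
2. Y lies on line AH with AY:YH = 1:2 ⇒ Y = (0, 1/3)
3. L is the centroid of triangle ZUH ⇒ L = (1/3, 5/12)
2·[YZU] = -1/12, 2·[ZHL] = 1/4
[YZU]:[ZHL] = -1/12:1/4 = -1/3

[YZU]:[ZHL] = -1/3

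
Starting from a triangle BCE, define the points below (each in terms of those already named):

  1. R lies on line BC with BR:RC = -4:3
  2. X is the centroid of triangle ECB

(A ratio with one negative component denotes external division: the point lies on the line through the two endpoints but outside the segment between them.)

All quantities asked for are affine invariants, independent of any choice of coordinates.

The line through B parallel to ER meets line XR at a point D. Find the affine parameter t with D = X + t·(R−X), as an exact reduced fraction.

Work in coordinates with B = (0, 0), C = (1, 0), E = (0, 1).
1. R lies on line BC with BR:RC = -4:3 ⇒ R = (4, 0)
2. X is the centroid of triangle ECB ⇒ X = (1/3, 1/3)
through B parallel to ER: direction (4, -1); meets XR at D = (-16/7, 4/7)
D = X + t·(R−X) with t = -5/7

t = -5/7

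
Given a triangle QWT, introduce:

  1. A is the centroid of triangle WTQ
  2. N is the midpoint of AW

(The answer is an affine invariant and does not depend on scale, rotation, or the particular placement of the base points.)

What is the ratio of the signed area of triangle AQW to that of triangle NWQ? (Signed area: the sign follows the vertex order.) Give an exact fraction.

[AQW]:[NWQ] = -2

Choose coordinates Q = (0, 0), W = (1, 0), T = (0, 1).
1. A is the centroid of triangle WTQ ⇒ A = (1/3, 1/3)
2. N is the midpoint of AW ⇒ N = (2/3, 1/6)
2·[AQW] = 1/3, 2·[NWQ] = -1/6
[AQW]:[NWQ] = 1/3:-1/6 = -2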